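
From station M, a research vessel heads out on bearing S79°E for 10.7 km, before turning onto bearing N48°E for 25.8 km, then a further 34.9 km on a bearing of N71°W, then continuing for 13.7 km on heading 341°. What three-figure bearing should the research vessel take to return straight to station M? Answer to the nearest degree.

169°

Leg 1 (S79°E, 10.7 km): east 10.7 sin 101° = 10.50, north 10.7 cos 101° = -2.04
Leg 2 (N48°E, 25.8 km): east 25.8 sin 48° = 19.17, north 25.8 cos 48° = 17.26
Leg 3 (N71°W, 34.9 km): east 34.9 sin 289° = -33.00, north 34.9 cos 289° = 11.36
Leg 4 (341°, 13.7 km): east 13.7 sin 341° = -4.46, north 13.7 cos 341° = 12.95
Net displacement: -7.78 east, 39.54 north. Direction back to start is (7.78, -39.54): bearing = atan2(7.78, -39.54) mod 360° = 168.86° ≈ 169°.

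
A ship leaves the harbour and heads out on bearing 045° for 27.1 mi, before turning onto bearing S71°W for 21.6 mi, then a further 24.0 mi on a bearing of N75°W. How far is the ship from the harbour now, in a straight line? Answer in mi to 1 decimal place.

30.6 mi

Leg 1 (045°, 27.1 mi): east 27.1 sin 45° = 19.16, north 27.1 cos 45° = 19.16
Leg 2 (S71°W, 21.6 mi): east 21.6 sin 251° = -20.42, north 21.6 cos 251° = -7.03
Leg 3 (N75°W, 24.0 mi): east 24.0 sin 285° = -23.18, north 24.0 cos 285° = 6.21
Net: -24.44 east, 18.34 north. Distance = √((-24.44)² + (18.34)²) = 30.559 mi.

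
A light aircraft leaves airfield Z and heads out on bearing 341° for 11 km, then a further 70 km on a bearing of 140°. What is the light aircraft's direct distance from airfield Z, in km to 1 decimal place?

Leg 1 (341°, 11 km): east 11 sin 341° = -3.58, north 11 cos 341° = 10.40
Leg 2 (140°, 70 km): east 70 sin 140° = 45.00, north 70 cos 140° = -53.62
Net: 41.41 east, -43.22 north. Distance = √((41.41)² + (-43.22)²) = 59.861 km.

59.9 km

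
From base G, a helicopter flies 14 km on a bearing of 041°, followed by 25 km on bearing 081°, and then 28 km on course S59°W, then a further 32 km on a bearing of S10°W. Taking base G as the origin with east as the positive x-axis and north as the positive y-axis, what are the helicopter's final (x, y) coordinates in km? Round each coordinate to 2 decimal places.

(4.32, -31.46)

Leg 1 (041°, 14 km): east 14 sin 41° = 9.18, north 14 cos 41° = 10.57
Leg 2 (081°, 25 km): east 25 sin 81° = 24.69, north 25 cos 81° = 3.91
Leg 3 (S59°W, 28 km): east 28 sin 239° = -24.00, north 28 cos 239° = -14.42
Leg 4 (S10°W, 32 km): east 32 sin 190° = -5.56, north 32 cos 190° = -31.51
Summing: 4.32 km east, -31.46 km north → (4.32, -31.46).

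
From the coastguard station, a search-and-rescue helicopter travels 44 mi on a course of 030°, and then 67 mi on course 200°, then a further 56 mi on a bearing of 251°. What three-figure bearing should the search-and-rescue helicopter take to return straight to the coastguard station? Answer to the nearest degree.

051°

Leg 1 (030°, 44 mi): east 44 sin 30° = 22.00, north 44 cos 30° = 38.11
Leg 2 (200°, 67 mi): east 67 sin 200° = -22.92, north 67 cos 200° = -62.96
Leg 3 (251°, 56 mi): east 56 sin 251° = -52.95, north 56 cos 251° = -18.23
Net displacement: -53.86 east, -43.09 north. Direction back to start is (53.86, 43.09): bearing = atan2(53.86, 43.09) mod 360° = 51.34° ≈ 051°.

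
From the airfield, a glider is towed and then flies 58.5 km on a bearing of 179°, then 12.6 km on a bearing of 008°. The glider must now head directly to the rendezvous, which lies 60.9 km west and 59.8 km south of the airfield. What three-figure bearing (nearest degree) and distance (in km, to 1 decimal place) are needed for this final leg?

258°, 65.1 km

Leg 1 (179°, 58.5 km): east 58.5 sin 179° = 1.02, north 58.5 cos 179° = -58.49
Leg 2 (008°, 12.6 km): east 12.6 sin 8° = 1.75, north 12.6 cos 8° = 12.48
Current position: (2.77, -46.01). Target: (-60.9, -59.8). Remaining: Δeast = -63.67, Δnorth = -13.79.
Bearing = atan2(-63.67, -13.79) mod 360° = 257.78°; distance = √((-63.67)² + (-13.79)²) = 65.150 km.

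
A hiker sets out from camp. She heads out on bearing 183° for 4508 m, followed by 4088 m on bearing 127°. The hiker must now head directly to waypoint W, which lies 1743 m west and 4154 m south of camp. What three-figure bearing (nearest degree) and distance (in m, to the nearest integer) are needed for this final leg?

Leg 1 (183°, 4508 m): east 4508 sin 183° = -235.93, north 4508 cos 183° = -4501.82
Leg 2 (127°, 4088 m): east 4088 sin 127° = 3264.82, north 4088 cos 127° = -2460.22
Current position: (3028.89, -6962.04). Target: (-1743, -4154). Remaining: Δeast = -4771.89, Δnorth = 2808.04.
Bearing = atan2(-4771.89, 2808.04) mod 360° = 300.47°; distance = √((-4771.89)² + (2808.04)²) = 5536.790 m.

300°, 5537 m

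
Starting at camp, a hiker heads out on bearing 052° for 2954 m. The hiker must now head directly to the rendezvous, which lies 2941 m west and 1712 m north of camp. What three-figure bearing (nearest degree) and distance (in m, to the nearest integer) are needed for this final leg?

Leg 1 (052°, 2954 m): east 2954 sin 52° = 2327.78, north 2954 cos 52° = 1818.66
Current position: (2327.78, 1818.66). Target: (-2941, 1712). Remaining: Δeast = -5268.78, Δnorth = -106.66.
Bearing = atan2(-5268.78, -106.66) mod 360° = 268.84°; distance = √((-5268.78)² + (-106.66)²) = 5269.863 m.

269°, 5270 m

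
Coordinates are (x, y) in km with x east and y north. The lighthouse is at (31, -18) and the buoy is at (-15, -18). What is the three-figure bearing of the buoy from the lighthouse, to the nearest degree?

Δeast = -15 − 31 = -46.00; Δnorth = -18 − -18 = 0.00.
Bearing = atan2(Δeast, Δnorth) mod 360° = 270.00° ≈ 270°.

270°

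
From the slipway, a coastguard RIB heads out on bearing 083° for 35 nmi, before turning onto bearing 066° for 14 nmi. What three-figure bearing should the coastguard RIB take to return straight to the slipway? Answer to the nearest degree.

Leg 1 (083°, 35 nmi): east 35 sin 83° = 34.74, north 35 cos 83° = 4.27
Leg 2 (066°, 14 nmi): east 14 sin 66° = 12.79, north 14 cos 66° = 5.69
Net displacement: 47.53 east, 9.96 north. Direction back to start is (-47.53, -9.96): bearing = atan2(-47.53, -9.96) mod 360° = 258.16° ≈ 258°.

258°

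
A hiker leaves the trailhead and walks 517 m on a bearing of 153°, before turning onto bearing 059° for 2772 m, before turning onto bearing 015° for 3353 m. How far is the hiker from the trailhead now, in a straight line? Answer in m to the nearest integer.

Leg 1 (153°, 517 m): east 517 sin 153° = 234.71, north 517 cos 153° = -460.65
Leg 2 (059°, 2772 m): east 2772 sin 59° = 2376.07, north 2772 cos 59° = 1427.69
Leg 3 (015°, 3353 m): east 3353 sin 15° = 867.82, north 3353 cos 15° = 3238.75
Net: 3478.60 east, 4205.78 north. Distance = √((3478.60)² + (4205.78)²) = 5457.956 m.

5458 m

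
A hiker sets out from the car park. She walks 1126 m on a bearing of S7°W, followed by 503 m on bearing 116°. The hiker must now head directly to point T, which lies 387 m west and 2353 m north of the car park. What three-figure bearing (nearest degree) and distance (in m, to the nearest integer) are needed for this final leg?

349°, 3757 m

Leg 1 (S7°W, 1126 m): east 1126 sin 187° = -137.22, north 1126 cos 187° = -1117.61
Leg 2 (116°, 503 m): east 503 sin 116° = 452.09, north 503 cos 116° = -220.50
Current position: (314.87, -1338.11). Target: (-387, 2353). Remaining: Δeast = -701.87, Δnorth = 3691.11.
Bearing = atan2(-701.87, 3691.11) mod 360° = 349.23°; distance = √((-701.87)² + (3691.11)²) = 3757.246 m.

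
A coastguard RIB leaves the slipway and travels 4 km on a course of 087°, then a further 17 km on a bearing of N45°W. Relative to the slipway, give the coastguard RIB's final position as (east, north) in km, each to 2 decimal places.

(-8.03, 12.23)

Leg 1 (087°, 4 km): east 4 sin 87° = 3.99, north 4 cos 87° = 0.21
Leg 2 (N45°W, 17 km): east 17 sin 315° = -12.02, north 17 cos 315° = 12.02
Summing: -8.03 km east, 12.23 km north → (-8.03, 12.23).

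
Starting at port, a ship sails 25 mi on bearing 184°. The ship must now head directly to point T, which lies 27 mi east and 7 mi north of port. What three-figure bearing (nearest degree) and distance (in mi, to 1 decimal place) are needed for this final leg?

Leg 1 (184°, 25 mi): east 25 sin 184° = -1.74, north 25 cos 184° = -24.94
Current position: (-1.74, -24.94). Target: (27, 7). Remaining: Δeast = 28.74, Δnorth = 31.94.
Bearing = atan2(28.74, 31.94) mod 360° = 41.99°; distance = √((28.74)² + (31.94)²) = 42.969 mi.

042°, 43.0 mi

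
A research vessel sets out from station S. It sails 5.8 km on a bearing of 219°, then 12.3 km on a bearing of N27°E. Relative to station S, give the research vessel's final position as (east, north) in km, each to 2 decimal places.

Leg 1 (219°, 5.8 km): east 5.8 sin 219° = -3.65, north 5.8 cos 219° = -4.51
Leg 2 (N27°E, 12.3 km): east 12.3 sin 27° = 5.58, north 12.3 cos 27° = 10.96
Summing: 1.93 km east, 6.45 km north → (1.93, 6.45).

(1.93, 6.45)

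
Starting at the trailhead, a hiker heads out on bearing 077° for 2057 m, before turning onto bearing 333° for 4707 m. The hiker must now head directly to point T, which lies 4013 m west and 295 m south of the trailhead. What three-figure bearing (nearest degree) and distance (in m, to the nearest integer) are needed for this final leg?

Leg 1 (077°, 2057 m): east 2057 sin 77° = 2004.28, north 2057 cos 77° = 462.72
Leg 2 (333°, 4707 m): east 4707 sin 333° = -2136.93, north 4707 cos 333° = 4193.97
Current position: (-132.65, 4656.69). Target: (-4013, -295). Remaining: Δeast = -3880.35, Δnorth = -4951.69.
Bearing = atan2(-3880.35, -4951.69) mod 360° = 218.08°; distance = √((-3880.35)² + (-4951.69)²) = 6290.973 m.

218°, 6291 m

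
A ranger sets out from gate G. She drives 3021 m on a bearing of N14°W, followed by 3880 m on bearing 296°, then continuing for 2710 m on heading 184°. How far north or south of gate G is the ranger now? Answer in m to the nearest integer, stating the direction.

Leg 1 (N14°W, 3021 m): east 3021 sin 346° = -730.85, north 3021 cos 346° = 2931.26
Leg 2 (296°, 3880 m): east 3880 sin 296° = -3487.32, north 3880 cos 296° = 1700.88
Leg 3 (184°, 2710 m): east 2710 sin 184° = -189.04, north 2710 cos 184° = -2703.40
Net north component: 1928.74 m.

1929 m north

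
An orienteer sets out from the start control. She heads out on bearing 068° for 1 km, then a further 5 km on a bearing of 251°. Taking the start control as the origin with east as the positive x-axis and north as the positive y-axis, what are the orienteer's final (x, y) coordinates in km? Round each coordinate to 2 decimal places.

(-3.80, -1.25)

Leg 1 (068°, 1 km): east 1 sin 68° = 0.93, north 1 cos 68° = 0.37
Leg 2 (251°, 5 km): east 5 sin 251° = -4.73, north 5 cos 251° = -1.63
Summing: -3.80 km east, -1.25 km north → (-3.80, -1.25).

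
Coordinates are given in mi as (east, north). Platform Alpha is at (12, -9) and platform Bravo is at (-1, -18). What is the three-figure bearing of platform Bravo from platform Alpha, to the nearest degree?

235°

Δeast = -1 − 12 = -13.00; Δnorth = -18 − -9 = -9.00.
Bearing = atan2(Δeast, Δnorth) mod 360° = 235.30° ≈ 235°.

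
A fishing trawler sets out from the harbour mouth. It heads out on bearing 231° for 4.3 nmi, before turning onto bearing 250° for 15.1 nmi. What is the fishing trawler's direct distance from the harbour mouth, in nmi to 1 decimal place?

Leg 1 (231°, 4.3 nmi): east 4.3 sin 231° = -3.34, north 4.3 cos 231° = -2.71
Leg 2 (250°, 15.1 nmi): east 15.1 sin 250° = -14.19, north 15.1 cos 250° = -5.16
Net: -17.53 east, -7.87 north. Distance = √((-17.53)² + (-7.87)²) = 19.217 nmi.

19.2 nmi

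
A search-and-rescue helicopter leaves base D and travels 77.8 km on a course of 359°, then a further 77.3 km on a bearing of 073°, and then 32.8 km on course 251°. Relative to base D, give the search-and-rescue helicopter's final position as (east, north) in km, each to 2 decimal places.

Leg 1 (359°, 77.8 km): east 77.8 sin 359° = -1.36, north 77.8 cos 359° = 77.79
Leg 2 (073°, 77.3 km): east 77.3 sin 73° = 73.92, north 77.3 cos 73° = 22.60
Leg 3 (251°, 32.8 km): east 32.8 sin 251° = -31.01, north 32.8 cos 251° = -10.68
Summing: 41.55 km east, 89.71 km north → (41.55, 89.71).

(41.55, 89.71)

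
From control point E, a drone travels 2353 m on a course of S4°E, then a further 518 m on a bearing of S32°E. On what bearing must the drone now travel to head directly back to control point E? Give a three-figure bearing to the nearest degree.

Leg 1 (S4°E, 2353 m): east 2353 sin 176° = 164.14, north 2353 cos 176° = -2347.27
Leg 2 (S32°E, 518 m): east 518 sin 148° = 274.50, north 518 cos 148° = -439.29
Net displacement: 438.64 east, -2786.56 north. Direction back to start is (-438.64, 2786.56): bearing = atan2(-438.64, 2786.56) mod 360° = 351.05° ≈ 351°.

351°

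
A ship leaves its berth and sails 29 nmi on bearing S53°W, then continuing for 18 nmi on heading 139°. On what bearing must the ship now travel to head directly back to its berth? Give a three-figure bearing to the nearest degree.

Leg 1 (S53°W, 29 nmi): east 29 sin 233° = -23.16, north 29 cos 233° = -17.45
Leg 2 (139°, 18 nmi): east 18 sin 139° = 11.81, north 18 cos 139° = -13.58
Net displacement: -11.35 east, -31.04 north. Direction back to start is (11.35, 31.04): bearing = atan2(11.35, 31.04) mod 360° = 20.09° ≈ 020°.

020°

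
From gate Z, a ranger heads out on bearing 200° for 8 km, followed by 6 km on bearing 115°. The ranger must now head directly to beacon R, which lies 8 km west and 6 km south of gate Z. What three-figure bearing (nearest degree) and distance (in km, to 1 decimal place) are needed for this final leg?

291°, 11.4 km

Leg 1 (200°, 8 km): east 8 sin 200° = -2.74, north 8 cos 200° = -7.52
Leg 2 (115°, 6 km): east 6 sin 115° = 5.44, north 6 cos 115° = -2.54
Current position: (2.70, -10.05). Target: (-8, -6). Remaining: Δeast = -10.70, Δnorth = 4.05.
Bearing = atan2(-10.70, 4.05) mod 360° = 290.74°; distance = √((-10.70)² + (4.05)²) = 11.444 km.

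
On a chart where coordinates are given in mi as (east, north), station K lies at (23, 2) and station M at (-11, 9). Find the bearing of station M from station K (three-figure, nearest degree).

282°

Δeast = -11 − 23 = -34.00; Δnorth = 9 − 2 = 7.00.
Bearing = atan2(Δeast, Δnorth) mod 360° = 281.63° ≈ 282°.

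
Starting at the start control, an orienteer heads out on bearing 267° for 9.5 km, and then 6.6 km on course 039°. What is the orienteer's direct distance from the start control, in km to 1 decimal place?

7.1 km

Leg 1 (267°, 9.5 km): east 9.5 sin 267° = -9.49, north 9.5 cos 267° = -0.50
Leg 2 (039°, 6.6 km): east 6.6 sin 39° = 4.15, north 6.6 cos 39° = 5.13
Net: -5.33 east, 4.63 north. Distance = √((-5.33)² + (4.63)²) = 7.064 km.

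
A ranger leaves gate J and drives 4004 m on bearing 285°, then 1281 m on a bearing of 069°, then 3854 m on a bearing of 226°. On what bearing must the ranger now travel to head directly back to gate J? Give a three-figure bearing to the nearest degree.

078°

Leg 1 (285°, 4004 m): east 4004 sin 285° = -3867.57, north 4004 cos 285° = 1036.31
Leg 2 (069°, 1281 m): east 1281 sin 69° = 1195.92, north 1281 cos 69° = 459.07
Leg 3 (226°, 3854 m): east 3854 sin 226° = -2772.34, north 3854 cos 226° = -2677.21
Net displacement: -5443.99 east, -1181.83 north. Direction back to start is (5443.99, 1181.83): bearing = atan2(5443.99, 1181.83) mod 360° = 77.75° ≈ 078°.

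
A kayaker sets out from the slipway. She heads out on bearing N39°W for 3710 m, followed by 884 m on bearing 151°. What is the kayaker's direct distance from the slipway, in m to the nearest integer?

Leg 1 (N39°W, 3710 m): east 3710 sin 321° = -2334.78, north 3710 cos 321° = 2883.21
Leg 2 (151°, 884 m): east 884 sin 151° = 428.57, north 884 cos 151° = -773.16
Net: -1906.21 east, 2110.05 north. Distance = √((-1906.21)² + (2110.05)²) = 2843.576 m.

2844 m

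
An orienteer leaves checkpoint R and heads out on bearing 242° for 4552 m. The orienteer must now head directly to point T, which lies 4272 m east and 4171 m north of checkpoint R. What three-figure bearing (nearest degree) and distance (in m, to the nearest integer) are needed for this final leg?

Leg 1 (242°, 4552 m): east 4552 sin 242° = -4019.18, north 4552 cos 242° = -2137.03
Current position: (-4019.18, -2137.03). Target: (4272, 4171). Remaining: Δeast = 8291.18, Δnorth = 6308.03.
Bearing = atan2(8291.18, 6308.03) mod 360° = 52.74°; distance = √((8291.18)² + (6308.03)²) = 10418.010 m.

053°, 10418 m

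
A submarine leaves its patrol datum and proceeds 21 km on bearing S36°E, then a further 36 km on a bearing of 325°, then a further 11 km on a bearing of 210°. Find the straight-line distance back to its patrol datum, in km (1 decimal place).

14.1 km

Leg 1 (S36°E, 21 km): east 21 sin 144° = 12.34, north 21 cos 144° = -16.99
Leg 2 (325°, 36 km): east 36 sin 325° = -20.65, north 36 cos 325° = 29.49
Leg 3 (210°, 11 km): east 11 sin 210° = -5.50, north 11 cos 210° = -9.53
Net: -13.81 east, 2.97 north. Distance = √((-13.81)² + (2.97)²) = 14.122 km.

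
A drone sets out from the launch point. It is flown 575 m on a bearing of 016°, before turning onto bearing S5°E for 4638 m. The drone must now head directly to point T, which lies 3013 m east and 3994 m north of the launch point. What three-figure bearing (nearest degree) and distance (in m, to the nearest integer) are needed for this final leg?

Leg 1 (016°, 575 m): east 575 sin 16° = 158.49, north 575 cos 16° = 552.73
Leg 2 (S5°E, 4638 m): east 4638 sin 175° = 404.23, north 4638 cos 175° = -4620.35
Current position: (562.72, -4067.63). Target: (3013, 3994). Remaining: Δeast = 2450.28, Δnorth = 8061.63.
Bearing = atan2(2450.28, 8061.63) mod 360° = 16.91°; distance = √((2450.28)² + (8061.63)²) = 8425.775 m.

017°, 8426 m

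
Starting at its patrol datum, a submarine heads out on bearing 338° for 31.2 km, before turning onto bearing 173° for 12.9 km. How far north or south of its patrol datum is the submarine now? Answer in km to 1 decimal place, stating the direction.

16.1 km north

Leg 1 (338°, 31.2 km): east 31.2 sin 338° = -11.69, north 31.2 cos 338° = 28.93
Leg 2 (173°, 12.9 km): east 12.9 sin 173° = 1.57, north 12.9 cos 173° = -12.80
Net north component: 16.12 km.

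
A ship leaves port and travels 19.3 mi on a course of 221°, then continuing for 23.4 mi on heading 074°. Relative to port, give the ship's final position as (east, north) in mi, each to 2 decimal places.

(9.83, -8.12)

Leg 1 (221°, 19.3 mi): east 19.3 sin 221° = -12.66, north 19.3 cos 221° = -14.57
Leg 2 (074°, 23.4 mi): east 23.4 sin 74° = 22.49, north 23.4 cos 74° = 6.45
Summing: 9.83 mi east, -8.12 mi north → (9.83, -8.12).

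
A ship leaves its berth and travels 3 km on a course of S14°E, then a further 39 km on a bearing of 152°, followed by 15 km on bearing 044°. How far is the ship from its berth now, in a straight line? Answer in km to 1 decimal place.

39.7 km

Leg 1 (S14°E, 3 km): east 3 sin 166° = 0.73, north 3 cos 166° = -2.91
Leg 2 (152°, 39 km): east 39 sin 152° = 18.31, north 39 cos 152° = -34.43
Leg 3 (044°, 15 km): east 15 sin 44° = 10.42, north 15 cos 44° = 10.79
Net: 29.46 east, -26.56 north. Distance = √((29.46)² + (-26.56)²) = 39.659 km.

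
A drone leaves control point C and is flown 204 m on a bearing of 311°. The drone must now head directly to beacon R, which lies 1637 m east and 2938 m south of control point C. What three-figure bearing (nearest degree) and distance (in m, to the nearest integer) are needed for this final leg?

Leg 1 (311°, 204 m): east 204 sin 311° = -153.96, north 204 cos 311° = 133.84
Current position: (-153.96, 133.84). Target: (1637, -2938). Remaining: Δeast = 1790.96, Δnorth = -3071.84.
Bearing = atan2(1790.96, -3071.84) mod 360° = 149.76°; distance = √((1790.96)² + (-3071.84)²) = 3555.800 m.

150°, 3556 m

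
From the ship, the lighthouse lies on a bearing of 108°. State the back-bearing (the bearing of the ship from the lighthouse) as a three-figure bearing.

Back-bearing = 108° + 180° = 288°.

288°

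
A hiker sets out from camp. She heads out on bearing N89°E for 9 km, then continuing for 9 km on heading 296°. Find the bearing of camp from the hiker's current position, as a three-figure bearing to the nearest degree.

Leg 1 (N89°E, 9 km): east 9 sin 89° = 9.00, north 9 cos 89° = 0.16
Leg 2 (296°, 9 km): east 9 sin 296° = -8.09, north 9 cos 296° = 3.95
Net displacement: 0.91 east, 4.10 north. Direction back to start is (-0.91, -4.10): bearing = atan2(-0.91, -4.10) mod 360° = 192.50° ≈ 192°.

192°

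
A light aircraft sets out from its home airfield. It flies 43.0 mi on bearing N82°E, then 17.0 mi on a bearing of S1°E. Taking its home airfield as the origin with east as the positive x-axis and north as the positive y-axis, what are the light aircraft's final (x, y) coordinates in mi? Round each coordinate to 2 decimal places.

Leg 1 (N82°E, 43.0 mi): east 43.0 sin 82° = 42.58, north 43.0 cos 82° = 5.98
Leg 2 (S1°E, 17.0 mi): east 17.0 sin 179° = 0.30, north 17.0 cos 179° = -17.00
Summing: 42.88 mi east, -11.01 mi north → (42.88, -11.01).

(42.88, -11.01)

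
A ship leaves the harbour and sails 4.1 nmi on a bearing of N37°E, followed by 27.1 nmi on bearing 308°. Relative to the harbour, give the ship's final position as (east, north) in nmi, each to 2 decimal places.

(-18.89, 19.96)

Leg 1 (N37°E, 4.1 nmi): east 4.1 sin 37° = 2.47, north 4.1 cos 37° = 3.27
Leg 2 (308°, 27.1 nmi): east 27.1 sin 308° = -21.36, north 27.1 cos 308° = 16.68
Summing: -18.89 nmi east, 19.96 nmi north → (-18.89, 19.96).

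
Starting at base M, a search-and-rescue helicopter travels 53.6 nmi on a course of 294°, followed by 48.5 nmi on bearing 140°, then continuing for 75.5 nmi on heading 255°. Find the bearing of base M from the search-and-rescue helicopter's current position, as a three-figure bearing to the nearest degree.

Leg 1 (294°, 53.6 nmi): east 53.6 sin 294° = -48.97, north 53.6 cos 294° = 21.80
Leg 2 (140°, 48.5 nmi): east 48.5 sin 140° = 31.18, north 48.5 cos 140° = -37.15
Leg 3 (255°, 75.5 nmi): east 75.5 sin 255° = -72.93, north 75.5 cos 255° = -19.54
Net displacement: -90.72 east, -34.89 north. Direction back to start is (90.72, 34.89): bearing = atan2(90.72, 34.89) mod 360° = 68.96° ≈ 069°.

069°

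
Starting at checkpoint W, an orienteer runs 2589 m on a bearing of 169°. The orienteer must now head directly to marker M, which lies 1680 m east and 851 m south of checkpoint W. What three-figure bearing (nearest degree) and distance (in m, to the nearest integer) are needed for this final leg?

Leg 1 (169°, 2589 m): east 2589 sin 169° = 494.00, north 2589 cos 169° = -2541.43
Current position: (494.00, -2541.43). Target: (1680, -851). Remaining: Δeast = 1186.00, Δnorth = 1690.43.
Bearing = atan2(1186.00, 1690.43) mod 360° = 35.05°; distance = √((1186.00)² + (1690.43)²) = 2064.981 m.

035°, 2065 m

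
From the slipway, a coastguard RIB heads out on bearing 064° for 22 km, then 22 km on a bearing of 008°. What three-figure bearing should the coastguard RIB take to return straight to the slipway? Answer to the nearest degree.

Leg 1 (064°, 22 km): east 22 sin 64° = 19.77, north 22 cos 64° = 9.64
Leg 2 (008°, 22 km): east 22 sin 8° = 3.06, north 22 cos 8° = 21.79
Net displacement: 22.84 east, 31.43 north. Direction back to start is (-22.84, -31.43): bearing = atan2(-22.84, -31.43) mod 360° = 216.00° ≈ 216°.

216°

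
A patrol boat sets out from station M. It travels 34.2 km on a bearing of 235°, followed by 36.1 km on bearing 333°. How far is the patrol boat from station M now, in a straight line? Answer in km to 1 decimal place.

Leg 1 (235°, 34.2 km): east 34.2 sin 235° = -28.01, north 34.2 cos 235° = -19.62
Leg 2 (333°, 36.1 km): east 36.1 sin 333° = -16.39, north 36.1 cos 333° = 32.17
Net: -44.40 east, 12.55 north. Distance = √((-44.40)² + (12.55)²) = 46.143 km.

46.1 km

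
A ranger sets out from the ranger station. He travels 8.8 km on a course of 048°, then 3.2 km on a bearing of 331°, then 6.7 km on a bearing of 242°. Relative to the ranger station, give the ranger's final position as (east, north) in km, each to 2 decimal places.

Leg 1 (048°, 8.8 km): east 8.8 sin 48° = 6.54, north 8.8 cos 48° = 5.89
Leg 2 (331°, 3.2 km): east 3.2 sin 331° = -1.55, north 3.2 cos 331° = 2.80
Leg 3 (242°, 6.7 km): east 6.7 sin 242° = -5.92, north 6.7 cos 242° = -3.15
Summing: -0.93 km east, 5.54 km north → (-0.93, 5.54).

(-0.93, 5.54)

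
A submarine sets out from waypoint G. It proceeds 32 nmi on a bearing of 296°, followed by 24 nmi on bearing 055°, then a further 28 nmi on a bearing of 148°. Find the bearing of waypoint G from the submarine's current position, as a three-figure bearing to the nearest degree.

Leg 1 (296°, 32 nmi): east 32 sin 296° = -28.76, north 32 cos 296° = 14.03
Leg 2 (055°, 24 nmi): east 24 sin 55° = 19.66, north 24 cos 55° = 13.77
Leg 3 (148°, 28 nmi): east 28 sin 148° = 14.84, north 28 cos 148° = -23.75
Net displacement: 5.74 east, 4.05 north. Direction back to start is (-5.74, -4.05): bearing = atan2(-5.74, -4.05) mod 360° = 234.79° ≈ 235°.

235°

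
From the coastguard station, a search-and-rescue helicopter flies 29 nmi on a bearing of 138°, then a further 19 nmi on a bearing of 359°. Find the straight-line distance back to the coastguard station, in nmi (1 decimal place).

19.2 nmi

Leg 1 (138°, 29 nmi): east 29 sin 138° = 19.40, north 29 cos 138° = -21.55
Leg 2 (359°, 19 nmi): east 19 sin 359° = -0.33, north 19 cos 359° = 19.00
Net: 19.07 east, -2.55 north. Distance = √((19.07)² + (-2.55)²) = 19.243 nmi.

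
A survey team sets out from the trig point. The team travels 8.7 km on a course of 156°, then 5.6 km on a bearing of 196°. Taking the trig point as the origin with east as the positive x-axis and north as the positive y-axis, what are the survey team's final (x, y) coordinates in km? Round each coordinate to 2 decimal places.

Leg 1 (156°, 8.7 km): east 8.7 sin 156° = 3.54, north 8.7 cos 156° = -7.95
Leg 2 (196°, 5.6 km): east 5.6 sin 196° = -1.54, north 5.6 cos 196° = -5.38
Summing: 2.00 km east, -13.33 km north → (2.00, -13.33).

(2.00, -13.33)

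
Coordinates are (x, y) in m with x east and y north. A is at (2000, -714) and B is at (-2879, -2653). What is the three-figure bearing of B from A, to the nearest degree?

Δeast = -2879 − 2000 = -4879.00; Δnorth = -2653 − -714 = -1939.00.
Bearing = atan2(Δeast, Δnorth) mod 360° = 248.33° ≈ 248°.

248°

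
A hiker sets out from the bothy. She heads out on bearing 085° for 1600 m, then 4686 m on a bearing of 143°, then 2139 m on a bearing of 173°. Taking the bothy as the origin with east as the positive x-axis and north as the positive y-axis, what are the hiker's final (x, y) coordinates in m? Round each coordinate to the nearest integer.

(4675, -5726)

Leg 1 (085°, 1600 m): east 1600 sin 85° = 1593.91, north 1600 cos 85° = 139.45
Leg 2 (143°, 4686 m): east 4686 sin 143° = 2820.11, north 4686 cos 143° = -3742.41
Leg 3 (173°, 2139 m): east 2139 sin 173° = 260.68, north 2139 cos 173° = -2123.06
Summing: 4674.70 m east, -5726.01 m north → (4675, -5726).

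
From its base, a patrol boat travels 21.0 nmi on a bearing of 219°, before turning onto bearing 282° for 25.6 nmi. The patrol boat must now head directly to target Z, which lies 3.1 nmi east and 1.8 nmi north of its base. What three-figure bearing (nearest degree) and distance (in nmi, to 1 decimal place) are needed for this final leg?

Leg 1 (219°, 21.0 nmi): east 21.0 sin 219° = -13.22, north 21.0 cos 219° = -16.32
Leg 2 (282°, 25.6 nmi): east 25.6 sin 282° = -25.04, north 25.6 cos 282° = 5.32
Current position: (-38.26, -11.00). Target: (3.1, 1.8). Remaining: Δeast = 41.36, Δnorth = 12.80.
Bearing = atan2(41.36, 12.80) mod 360° = 72.81°; distance = √((41.36)² + (12.80)²) = 43.291 nmi.

073°, 43.3 nmi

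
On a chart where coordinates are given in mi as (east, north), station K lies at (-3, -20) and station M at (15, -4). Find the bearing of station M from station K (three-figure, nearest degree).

Δeast = 15 − -3 = 18.00; Δnorth = -4 − -20 = 16.00.
Bearing = atan2(Δeast, Δnorth) mod 360° = 48.37° ≈ 048°.

048°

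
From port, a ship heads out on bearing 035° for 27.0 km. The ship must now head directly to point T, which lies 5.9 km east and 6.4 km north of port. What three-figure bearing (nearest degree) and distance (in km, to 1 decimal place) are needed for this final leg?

211°, 18.4 km

Leg 1 (035°, 27.0 km): east 27.0 sin 35° = 15.49, north 27.0 cos 35° = 22.12
Current position: (15.49, 22.12). Target: (5.9, 6.4). Remaining: Δeast = -9.59, Δnorth = -15.72.
Bearing = atan2(-9.59, -15.72) mod 360° = 211.38°; distance = √((-9.59)² + (-15.72)²) = 18.410 km.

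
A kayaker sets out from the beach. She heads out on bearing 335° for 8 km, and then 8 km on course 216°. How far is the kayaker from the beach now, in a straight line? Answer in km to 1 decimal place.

8.1 km

Leg 1 (335°, 8 km): east 8 sin 335° = -3.38, north 8 cos 335° = 7.25
Leg 2 (216°, 8 km): east 8 sin 216° = -4.70, north 8 cos 216° = -6.47
Net: -8.08 east, 0.78 north. Distance = √((-8.08)² + (0.78)²) = 8.121 km.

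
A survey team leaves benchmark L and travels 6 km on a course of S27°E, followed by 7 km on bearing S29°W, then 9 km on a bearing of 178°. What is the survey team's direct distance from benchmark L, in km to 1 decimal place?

20.5 km

Leg 1 (S27°E, 6 km): east 6 sin 153° = 2.72, north 6 cos 153° = -5.35
Leg 2 (S29°W, 7 km): east 7 sin 209° = -3.39, north 7 cos 209° = -6.12
Leg 3 (178°, 9 km): east 9 sin 178° = 0.31, north 9 cos 178° = -8.99
Net: -0.36 east, -20.46 north. Distance = √((-0.36)² + (-20.46)²) = 20.466 km.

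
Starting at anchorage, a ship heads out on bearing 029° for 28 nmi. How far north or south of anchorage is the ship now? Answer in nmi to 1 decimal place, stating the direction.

24.5 nmi north

Leg 1 (029°, 28 nmi): east 28 sin 29° = 13.57, north 28 cos 29° = 24.49
Net north component: 24.49 nmi.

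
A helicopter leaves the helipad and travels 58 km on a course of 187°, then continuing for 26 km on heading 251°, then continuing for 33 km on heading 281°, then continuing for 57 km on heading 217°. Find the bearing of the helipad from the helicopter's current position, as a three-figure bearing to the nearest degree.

Leg 1 (187°, 58 km): east 58 sin 187° = -7.07, north 58 cos 187° = -57.57
Leg 2 (251°, 26 km): east 26 sin 251° = -24.58, north 26 cos 251° = -8.46
Leg 3 (281°, 33 km): east 33 sin 281° = -32.39, north 33 cos 281° = 6.30
Leg 4 (217°, 57 km): east 57 sin 217° = -34.30, north 57 cos 217° = -45.52
Net displacement: -98.35 east, -105.26 north. Direction back to start is (98.35, 105.26): bearing = atan2(98.35, 105.26) mod 360° = 43.06° ≈ 043°.

043°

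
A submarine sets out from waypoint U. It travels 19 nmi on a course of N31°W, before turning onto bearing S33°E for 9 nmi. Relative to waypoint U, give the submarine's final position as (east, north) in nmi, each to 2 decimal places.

Leg 1 (N31°W, 19 nmi): east 19 sin 329° = -9.79, north 19 cos 329° = 16.29
Leg 2 (S33°E, 9 nmi): east 9 sin 147° = 4.90, north 9 cos 147° = -7.55
Summing: -4.88 nmi east, 8.74 nmi north → (-4.88, 8.74).

(-4.88, 8.74)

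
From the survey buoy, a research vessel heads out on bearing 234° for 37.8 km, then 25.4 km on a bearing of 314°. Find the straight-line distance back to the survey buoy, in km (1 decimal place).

49.1 km

Leg 1 (234°, 37.8 km): east 37.8 sin 234° = -30.58, north 37.8 cos 234° = -22.22
Leg 2 (314°, 25.4 km): east 25.4 sin 314° = -18.27, north 25.4 cos 314° = 17.64
Net: -48.85 east, -4.57 north. Distance = √((-48.85)² + (-4.57)²) = 49.066 km.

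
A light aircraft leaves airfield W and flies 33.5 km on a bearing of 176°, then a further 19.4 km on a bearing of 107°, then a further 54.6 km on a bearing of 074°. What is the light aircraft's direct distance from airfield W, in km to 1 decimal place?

Leg 1 (176°, 33.5 km): east 33.5 sin 176° = 2.34, north 33.5 cos 176° = -33.42
Leg 2 (107°, 19.4 km): east 19.4 sin 107° = 18.55, north 19.4 cos 107° = -5.67
Leg 3 (074°, 54.6 km): east 54.6 sin 74° = 52.48, north 54.6 cos 74° = 15.05
Net: 73.37 east, -24.04 north. Distance = √((73.37)² + (-24.04)²) = 77.212 km.

77.2 km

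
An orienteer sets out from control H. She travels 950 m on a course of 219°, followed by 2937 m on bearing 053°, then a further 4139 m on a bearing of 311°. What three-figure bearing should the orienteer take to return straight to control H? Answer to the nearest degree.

Leg 1 (219°, 950 m): east 950 sin 219° = -597.85, north 950 cos 219° = -738.29
Leg 2 (053°, 2937 m): east 2937 sin 53° = 2345.59, north 2937 cos 53° = 1767.53
Leg 3 (311°, 4139 m): east 4139 sin 311° = -3123.74, north 4139 cos 311° = 2715.43
Net displacement: -1376.00 east, 3744.67 north. Direction back to start is (1376.00, -3744.67): bearing = atan2(1376.00, -3744.67) mod 360° = 159.82° ≈ 160°.

160°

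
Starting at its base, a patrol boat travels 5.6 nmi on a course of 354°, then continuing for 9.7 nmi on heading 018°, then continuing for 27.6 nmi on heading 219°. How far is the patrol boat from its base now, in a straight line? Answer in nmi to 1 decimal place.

Leg 1 (354°, 5.6 nmi): east 5.6 sin 354° = -0.59, north 5.6 cos 354° = 5.57
Leg 2 (018°, 9.7 nmi): east 9.7 sin 18° = 3.00, north 9.7 cos 18° = 9.23
Leg 3 (219°, 27.6 nmi): east 27.6 sin 219° = -17.37, north 27.6 cos 219° = -21.45
Net: -14.96 east, -6.65 north. Distance = √((-14.96)² + (-6.65)²) = 16.371 nmi.

16.4 nmi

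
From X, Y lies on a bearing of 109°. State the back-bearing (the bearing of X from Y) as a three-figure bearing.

Back-bearing = 109° + 180° = 289°.

289°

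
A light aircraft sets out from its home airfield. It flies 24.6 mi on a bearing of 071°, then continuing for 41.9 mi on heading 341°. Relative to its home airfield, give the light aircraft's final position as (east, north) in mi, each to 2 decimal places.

Leg 1 (071°, 24.6 mi): east 24.6 sin 71° = 23.26, north 24.6 cos 71° = 8.01
Leg 2 (341°, 41.9 mi): east 41.9 sin 341° = -13.64, north 41.9 cos 341° = 39.62
Summing: 9.62 mi east, 47.63 mi north → (9.62, 47.63).

(9.62, 47.63)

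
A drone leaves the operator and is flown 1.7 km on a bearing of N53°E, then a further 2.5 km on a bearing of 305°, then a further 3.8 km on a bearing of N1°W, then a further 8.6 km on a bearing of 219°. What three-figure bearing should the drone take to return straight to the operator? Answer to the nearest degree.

Leg 1 (N53°E, 1.7 km): east 1.7 sin 53° = 1.36, north 1.7 cos 53° = 1.02
Leg 2 (305°, 2.5 km): east 2.5 sin 305° = -2.05, north 2.5 cos 305° = 1.43
Leg 3 (N1°W, 3.8 km): east 3.8 sin 359° = -0.07, north 3.8 cos 359° = 3.80
Leg 4 (219°, 8.6 km): east 8.6 sin 219° = -5.41, north 8.6 cos 219° = -6.68
Net displacement: -6.17 east, -0.43 north. Direction back to start is (6.17, 0.43): bearing = atan2(6.17, 0.43) mod 360° = 86.04° ≈ 086°.

086°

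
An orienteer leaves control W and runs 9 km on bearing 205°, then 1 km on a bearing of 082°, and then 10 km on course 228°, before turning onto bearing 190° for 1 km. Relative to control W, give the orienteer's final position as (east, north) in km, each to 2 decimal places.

(-10.42, -15.69)

Leg 1 (205°, 9 km): east 9 sin 205° = -3.80, north 9 cos 205° = -8.16
Leg 2 (082°, 1 km): east 1 sin 82° = 0.99, north 1 cos 82° = 0.14
Leg 3 (228°, 10 km): east 10 sin 228° = -7.43, north 10 cos 228° = -6.69
Leg 4 (190°, 1 km): east 1 sin 190° = -0.17, north 1 cos 190° = -0.98
Summing: -10.42 km east, -15.69 km north → (-10.42, -15.69).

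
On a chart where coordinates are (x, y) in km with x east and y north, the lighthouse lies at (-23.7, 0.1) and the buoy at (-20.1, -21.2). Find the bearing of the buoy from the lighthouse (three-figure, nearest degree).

170°

Δeast = -20.1 − -23.7 = 3.60; Δnorth = -21.2 − 0.1 = -21.30.
Bearing = atan2(Δeast, Δnorth) mod 360° = 170.41° ≈ 170°.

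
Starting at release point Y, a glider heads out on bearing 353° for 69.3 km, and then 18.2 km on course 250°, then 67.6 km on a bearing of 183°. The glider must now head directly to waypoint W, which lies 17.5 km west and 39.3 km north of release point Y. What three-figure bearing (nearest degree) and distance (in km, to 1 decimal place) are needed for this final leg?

Leg 1 (353°, 69.3 km): east 69.3 sin 353° = -8.45, north 69.3 cos 353° = 68.78
Leg 2 (250°, 18.2 km): east 18.2 sin 250° = -17.10, north 18.2 cos 250° = -6.22
Leg 3 (183°, 67.6 km): east 67.6 sin 183° = -3.54, north 67.6 cos 183° = -67.51
Current position: (-29.09, -4.95). Target: (-17.5, 39.3). Remaining: Δeast = 11.59, Δnorth = 44.25.
Bearing = atan2(11.59, 44.25) mod 360° = 14.67°; distance = √((11.59)² + (44.25)²) = 45.740 km.

015°, 45.7 km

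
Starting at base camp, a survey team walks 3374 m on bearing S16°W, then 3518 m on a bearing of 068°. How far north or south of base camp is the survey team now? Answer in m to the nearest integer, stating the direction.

Leg 1 (S16°W, 3374 m): east 3374 sin 196° = -930.00, north 3374 cos 196° = -3243.30
Leg 2 (068°, 3518 m): east 3518 sin 68° = 3261.83, north 3518 cos 68° = 1317.87
Net north component: -1925.43 m.

1925 m south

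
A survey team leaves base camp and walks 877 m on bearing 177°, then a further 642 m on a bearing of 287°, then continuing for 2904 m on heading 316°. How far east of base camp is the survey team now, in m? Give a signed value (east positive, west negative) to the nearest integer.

-2585 m

Leg 1 (177°, 877 m): east 877 sin 177° = 45.90, north 877 cos 177° = -875.80
Leg 2 (287°, 642 m): east 642 sin 287° = -613.95, north 642 cos 287° = 187.70
Leg 3 (316°, 2904 m): east 2904 sin 316° = -2017.29, north 2904 cos 316° = 2088.96
Net east component: -2585.34 m.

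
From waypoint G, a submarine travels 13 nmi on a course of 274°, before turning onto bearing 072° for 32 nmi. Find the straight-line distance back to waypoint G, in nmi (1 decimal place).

20.5 nmi

Leg 1 (274°, 13 nmi): east 13 sin 274° = -12.97, north 13 cos 274° = 0.91
Leg 2 (072°, 32 nmi): east 32 sin 72° = 30.43, north 32 cos 72° = 9.89
Net: 17.47 east, 10.80 north. Distance = √((17.47)² + (10.80)²) = 20.532 nmi.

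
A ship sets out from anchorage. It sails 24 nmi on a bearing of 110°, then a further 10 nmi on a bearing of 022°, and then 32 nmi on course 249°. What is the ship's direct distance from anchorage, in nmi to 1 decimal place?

Leg 1 (110°, 24 nmi): east 24 sin 110° = 22.55, north 24 cos 110° = -8.21
Leg 2 (022°, 10 nmi): east 10 sin 22° = 3.75, north 10 cos 22° = 9.27
Leg 3 (249°, 32 nmi): east 32 sin 249° = -29.87, north 32 cos 249° = -11.47
Net: -3.58 east, -10.40 north. Distance = √((-3.58)² + (-10.40)²) = 11.002 nmi.

11.0 nmi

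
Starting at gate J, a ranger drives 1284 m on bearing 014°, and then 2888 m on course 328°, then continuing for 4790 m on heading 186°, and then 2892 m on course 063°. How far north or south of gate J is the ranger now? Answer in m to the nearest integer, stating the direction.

Leg 1 (014°, 1284 m): east 1284 sin 14° = 310.63, north 1284 cos 14° = 1245.86
Leg 2 (328°, 2888 m): east 2888 sin 328° = -1530.41, north 2888 cos 328° = 2449.16
Leg 3 (186°, 4790 m): east 4790 sin 186° = -500.69, north 4790 cos 186° = -4763.76
Leg 4 (063°, 2892 m): east 2892 sin 63° = 2576.79, north 2892 cos 63° = 1312.94
Net north component: 244.20 m.

244 m north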